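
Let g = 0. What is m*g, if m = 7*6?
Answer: 0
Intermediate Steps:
m = 42
m*g = 42*0 = 0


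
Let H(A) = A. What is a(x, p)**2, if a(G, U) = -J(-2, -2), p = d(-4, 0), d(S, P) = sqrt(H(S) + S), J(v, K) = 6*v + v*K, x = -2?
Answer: 64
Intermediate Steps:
J(v, K) = 6*v + K*v
d(S, P) = sqrt(2)*sqrt(S) (d(S, P) = sqrt(S + S) = sqrt(2*S) = sqrt(2)*sqrt(S))
p = 2*I*sqrt(2) (p = sqrt(2)*sqrt(-4) = sqrt(2)*(2*I) = 2*I*sqrt(2) ≈ 2.8284*I)
a(G, U) = 8 (a(G, U) = -(-2)*(6 - 2) = -(-2)*4 = -1*(-8) = 8)
a(x, p)**2 = 8**2 = 64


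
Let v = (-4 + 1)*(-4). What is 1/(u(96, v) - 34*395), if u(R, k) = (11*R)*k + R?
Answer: -1/662 ≈ -0.0015106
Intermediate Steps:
v = 12 (v = -3*(-4) = 12)
u(R, k) = R + 11*R*k (u(R, k) = 11*R*k + R = R + 11*R*k)
1/(u(96, v) - 34*395) = 1/(96*(1 + 11*12) - 34*395) = 1/(96*(1 + 132) - 13430) = 1/(96*133 - 13430) = 1/(12768 - 13430) = 1/(-662) = -1/662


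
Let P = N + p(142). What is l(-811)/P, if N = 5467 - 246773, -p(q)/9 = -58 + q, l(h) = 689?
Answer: -689/242062 ≈ -0.0028464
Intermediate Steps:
p(q) = 522 - 9*q (p(q) = -9*(-58 + q) = 522 - 9*q)
N = -241306
P = -242062 (P = -241306 + (522 - 9*142) = -241306 + (522 - 1278) = -241306 - 756 = -242062)
l(-811)/P = 689/(-242062) = 689*(-1/242062) = -689/242062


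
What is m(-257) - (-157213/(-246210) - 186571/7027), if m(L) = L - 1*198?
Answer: -742372629691/1730117670 ≈ -429.09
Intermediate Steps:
m(L) = -198 + L (m(L) = L - 198 = -198 + L)
m(-257) - (-157213/(-246210) - 186571/7027) = (-198 - 257) - (-157213/(-246210) - 186571/7027) = -455 - (-157213*(-1/246210) - 186571*1/7027) = -455 - (157213/246210 - 186571/7027) = -455 - 1*(-44830910159/1730117670) = -455 + 44830910159/1730117670 = -742372629691/1730117670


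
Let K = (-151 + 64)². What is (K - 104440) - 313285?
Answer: -410156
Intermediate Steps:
K = 7569 (K = (-87)² = 7569)
(K - 104440) - 313285 = (7569 - 104440) - 313285 = -96871 - 313285 = -410156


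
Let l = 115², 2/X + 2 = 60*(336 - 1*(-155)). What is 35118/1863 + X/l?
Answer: 33046720859/1753119225 ≈ 18.850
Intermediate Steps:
X = 1/14729 (X = 2/(-2 + 60*(336 - 1*(-155))) = 2/(-2 + 60*(336 + 155)) = 2/(-2 + 60*491) = 2/(-2 + 29460) = 2/29458 = 2*(1/29458) = 1/14729 ≈ 6.7893e-5)
l = 13225
35118/1863 + X/l = 35118/1863 + (1/14729)/13225 = 35118*(1/1863) + (1/14729)*(1/13225) = 3902/207 + 1/194791025 = 33046720859/1753119225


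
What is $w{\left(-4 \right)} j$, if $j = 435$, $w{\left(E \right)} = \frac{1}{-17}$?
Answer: $- \frac{435}{17} \approx -25.588$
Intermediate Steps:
$w{\left(E \right)} = - \frac{1}{17}$
$w{\left(-4 \right)} j = \left(- \frac{1}{17}\right) 435 = - \frac{435}{17}$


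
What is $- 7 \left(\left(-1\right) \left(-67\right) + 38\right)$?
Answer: $-735$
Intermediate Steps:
$- 7 \left(\left(-1\right) \left(-67\right) + 38\right) = - 7 \left(67 + 38\right) = \left(-7\right) 105 = -735$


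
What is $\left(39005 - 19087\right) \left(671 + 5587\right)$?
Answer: $124646844$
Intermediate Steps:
$\left(39005 - 19087\right) \left(671 + 5587\right) = 19918 \cdot 6258 = 124646844$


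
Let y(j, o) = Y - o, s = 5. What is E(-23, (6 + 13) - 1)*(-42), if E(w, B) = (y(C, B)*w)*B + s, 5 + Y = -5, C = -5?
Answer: -487074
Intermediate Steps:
Y = -10 (Y = -5 - 5 = -10)
y(j, o) = -10 - o
E(w, B) = 5 + B*w*(-10 - B) (E(w, B) = ((-10 - B)*w)*B + 5 = (w*(-10 - B))*B + 5 = B*w*(-10 - B) + 5 = 5 + B*w*(-10 - B))
E(-23, (6 + 13) - 1)*(-42) = (5 - 1*((6 + 13) - 1)*(-23)*(10 + ((6 + 13) - 1)))*(-42) = (5 - 1*(19 - 1)*(-23)*(10 + (19 - 1)))*(-42) = (5 - 1*18*(-23)*(10 + 18))*(-42) = (5 - 1*18*(-23)*28)*(-42) = (5 + 11592)*(-42) = 11597*(-42) = -487074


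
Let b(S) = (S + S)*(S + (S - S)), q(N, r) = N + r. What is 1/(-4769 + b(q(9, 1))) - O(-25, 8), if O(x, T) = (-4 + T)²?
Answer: -73105/4569 ≈ -16.000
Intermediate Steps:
b(S) = 2*S² (b(S) = (2*S)*(S + 0) = (2*S)*S = 2*S²)
1/(-4769 + b(q(9, 1))) - O(-25, 8) = 1/(-4769 + 2*(9 + 1)²) - (-4 + 8)² = 1/(-4769 + 2*10²) - 1*4² = 1/(-4769 + 2*100) - 1*16 = 1/(-4769 + 200) - 16 = 1/(-4569) - 16 = -1/4569 - 16 = -73105/4569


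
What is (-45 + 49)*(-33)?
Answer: -132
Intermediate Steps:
(-45 + 49)*(-33) = 4*(-33) = -132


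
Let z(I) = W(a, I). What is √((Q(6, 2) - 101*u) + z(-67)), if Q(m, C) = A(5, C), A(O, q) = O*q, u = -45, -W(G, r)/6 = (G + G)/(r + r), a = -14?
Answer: √20441767/67 ≈ 67.481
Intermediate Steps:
W(G, r) = -6*G/r (W(G, r) = -6*(G + G)/(r + r) = -6*2*G/(2*r) = -6*2*G*1/(2*r) = -6*G/r)
z(I) = 84/I (z(I) = -6*(-14)/I = 84/I)
Q(m, C) = 5*C
√((Q(6, 2) - 101*u) + z(-67)) = √((5*2 - 101*(-45)) + 84/(-67)) = √((10 + 4545) + 84*(-1/67)) = √(4555 - 84/67) = √(305101/67) = √20441767/67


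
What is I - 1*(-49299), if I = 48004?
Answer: 97303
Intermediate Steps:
I - 1*(-49299) = 48004 - 1*(-49299) = 48004 + 49299 = 97303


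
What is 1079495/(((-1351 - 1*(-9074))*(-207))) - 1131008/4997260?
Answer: -1800653890997/1997231167215 ≈ -0.90158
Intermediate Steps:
1079495/(((-1351 - 1*(-9074))*(-207))) - 1131008/4997260 = 1079495/(((-1351 + 9074)*(-207))) - 1131008*1/4997260 = 1079495/((7723*(-207))) - 282752/1249315 = 1079495/(-1598661) - 282752/1249315 = 1079495*(-1/1598661) - 282752/1249315 = -1079495/1598661 - 282752/1249315 = -1800653890997/1997231167215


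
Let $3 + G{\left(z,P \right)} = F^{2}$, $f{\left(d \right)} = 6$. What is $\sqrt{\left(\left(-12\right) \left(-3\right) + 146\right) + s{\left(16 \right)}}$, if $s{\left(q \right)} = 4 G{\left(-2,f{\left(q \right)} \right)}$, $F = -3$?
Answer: $\sqrt{206} \approx 14.353$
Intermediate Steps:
$G{\left(z,P \right)} = 6$ ($G{\left(z,P \right)} = -3 + \left(-3\right)^{2} = -3 + 9 = 6$)
$s{\left(q \right)} = 24$ ($s{\left(q \right)} = 4 \cdot 6 = 24$)
$\sqrt{\left(\left(-12\right) \left(-3\right) + 146\right) + s{\left(16 \right)}} = \sqrt{\left(\left(-12\right) \left(-3\right) + 146\right) + 24} = \sqrt{\left(36 + 146\right) + 24} = \sqrt{182 + 24} = \sqrt{206}$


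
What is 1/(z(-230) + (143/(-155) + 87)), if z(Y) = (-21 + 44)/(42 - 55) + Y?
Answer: -2015/293569 ≈ -0.0068638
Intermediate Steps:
z(Y) = -23/13 + Y (z(Y) = 23/(-13) + Y = 23*(-1/13) + Y = -23/13 + Y)
1/(z(-230) + (143/(-155) + 87)) = 1/((-23/13 - 230) + (143/(-155) + 87)) = 1/(-3013/13 + (143*(-1/155) + 87)) = 1/(-3013/13 + (-143/155 + 87)) = 1/(-3013/13 + 13342/155) = 1/(-293569/2015) = -2015/293569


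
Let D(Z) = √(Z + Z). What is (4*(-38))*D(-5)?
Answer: -152*I*√10 ≈ -480.67*I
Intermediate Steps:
D(Z) = √2*√Z (D(Z) = √(2*Z) = √2*√Z)
(4*(-38))*D(-5) = (4*(-38))*(√2*√(-5)) = -152*√2*I*√5 = -152*I*√10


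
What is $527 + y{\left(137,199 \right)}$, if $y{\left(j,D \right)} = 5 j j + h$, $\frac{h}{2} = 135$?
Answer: $94642$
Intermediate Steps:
$h = 270$ ($h = 2 \cdot 135 = 270$)
$y{\left(j,D \right)} = 270 + 5 j^{2}$ ($y{\left(j,D \right)} = 5 j j + 270 = 5 j^{2} + 270 = 270 + 5 j^{2}$)
$527 + y{\left(137,199 \right)} = 527 + \left(270 + 5 \cdot 137^{2}\right) = 527 + \left(270 + 5 \cdot 18769\right) = 527 + \left(270 + 93845\right) = 527 + 94115 = 94642$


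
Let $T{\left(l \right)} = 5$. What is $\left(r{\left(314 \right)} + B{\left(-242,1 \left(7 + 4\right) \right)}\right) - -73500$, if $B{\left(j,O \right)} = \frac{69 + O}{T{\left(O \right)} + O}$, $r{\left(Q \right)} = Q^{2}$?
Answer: $172101$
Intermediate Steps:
$B{\left(j,O \right)} = \frac{69 + O}{5 + O}$
$\left(r{\left(314 \right)} + B{\left(-242,1 \left(7 + 4\right) \right)}\right) - -73500 = \left(314^{2} + \frac{69 + 1 \left(7 + 4\right)}{5 + 1 \left(7 + 4\right)}\right) - -73500 = \left(98596 + \frac{69 + 1 \cdot 11}{5 + 1 \cdot 11}\right) + 73500 = \left(98596 + \frac{69 + 11}{5 + 11}\right) + 73500 = \left(98596 + \frac{1}{16} \cdot 80\right) + 73500 = \left(98596 + 5\right) + 73500 = 98601 + 73500 = 172101$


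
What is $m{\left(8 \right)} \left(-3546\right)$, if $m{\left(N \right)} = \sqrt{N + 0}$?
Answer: $- 7092 \sqrt{2} \approx -10030.0$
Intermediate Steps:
$m{\left(N \right)} = \sqrt{N}$
$m{\left(8 \right)} \left(-3546\right) = \sqrt{8} \left(-3546\right) = 2 \sqrt{2} \left(-3546\right) = - 7092 \sqrt{2}$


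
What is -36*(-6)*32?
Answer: 6912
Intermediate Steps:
-36*(-6)*32 = 216*32 = 6912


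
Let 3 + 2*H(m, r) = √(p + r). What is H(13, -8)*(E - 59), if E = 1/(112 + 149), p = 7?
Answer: 7699/87 - 7699*I/261 ≈ 88.494 - 29.498*I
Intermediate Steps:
H(m, r) = -3/2 + √(7 + r)/2
E = 1/261 ≈ 0.0038314
H(13, -8)*(E - 59) = (-3/2 + √(7 - 8)/2)*(1/261 - 59) = (-3/2 + √(-1)/2)*(-15398/261) = (-3/2 + I/2)*(-15398/261) = 7699/87 - 7699*I/261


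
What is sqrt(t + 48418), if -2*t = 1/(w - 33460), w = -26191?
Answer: sqrt(689131806202574)/119302 ≈ 220.04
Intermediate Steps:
t = 1/119302 (t = -1/(2*(-26191 - 33460)) = -1/2/(-59651) = -1/2*(-1/59651) = 1/119302 ≈ 8.3821e-6)
sqrt(t + 48418) = sqrt(1/119302 + 48418) = sqrt(5776364237/119302) = sqrt(689131806202574)/119302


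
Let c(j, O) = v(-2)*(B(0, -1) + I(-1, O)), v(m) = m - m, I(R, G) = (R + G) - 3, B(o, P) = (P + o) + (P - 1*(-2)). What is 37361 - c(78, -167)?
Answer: 37361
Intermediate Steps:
B(o, P) = 2 + o + 2*P (B(o, P) = (P + o) + (P + 2) = (P + o) + (2 + P) = 2 + o + 2*P)
I(R, G) = -3 + G + R (I(R, G) = (G + R) - 3 = -3 + G + R)
v(m) = 0
c(j, O) = 0 (c(j, O) = 0*((2 + 0 + 2*(-1)) + (-3 + O - 1)) = 0*((2 + 0 - 2) + (-4 + O)) = 0*(0 + (-4 + O)) = 0*(-4 + O) = 0)
37361 - c(78, -167) = 37361 - 1*0 = 37361 + 0 = 37361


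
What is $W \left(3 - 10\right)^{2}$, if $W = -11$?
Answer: $-539$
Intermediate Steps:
$W \left(3 - 10\right)^{2} = - 11 \left(3 - 10\right)^{2} = - 11 \left(-7\right)^{2} = \left(-11\right) 49 = -539$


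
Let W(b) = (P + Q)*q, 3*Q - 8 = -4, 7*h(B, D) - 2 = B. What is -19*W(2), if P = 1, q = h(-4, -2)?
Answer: 38/3 ≈ 12.667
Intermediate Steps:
h(B, D) = 2/7 + B/7
Q = 4/3 (Q = 8/3 + (⅓)*(-4) = 8/3 - 4/3 = 4/3 ≈ 1.3333)
q = -2/7 (q = 2/7 + (⅐)*(-4) = 2/7 - 4/7 = -2/7 ≈ -0.28571)
W(b) = -⅔ (W(b) = (1 + 4/3)*(-2/7) = (7/3)*(-2/7) = -⅔)
-19*W(2) = -19*(-⅔) = 38/3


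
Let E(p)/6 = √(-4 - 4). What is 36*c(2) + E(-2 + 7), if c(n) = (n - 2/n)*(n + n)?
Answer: 144 + 12*I*√2 ≈ 144.0 + 16.971*I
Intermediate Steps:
E(p) = 12*I*√2 (E(p) = 6*√(-4 - 4) = 6*√(-8) = 6*(2*I*√2) = 12*I*√2)
c(n) = 2*n*(n - 2/n) (c(n) = (n - 2/n)*(2*n) = 2*n*(n - 2/n))
36*c(2) + E(-2 + 7) = 36*(-4 + 2*2²) + 12*I*√2 = 36*(-4 + 2*4) + 12*I*√2 = 36*(-4 + 8) + 12*I*√2 = 36*4 + 12*I*√2 = 144 + 12*I*√2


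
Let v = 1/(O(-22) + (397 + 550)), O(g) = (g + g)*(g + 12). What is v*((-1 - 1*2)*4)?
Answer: -12/1387 ≈ -0.0086518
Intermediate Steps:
O(g) = 2*g*(12 + g) (O(g) = (2*g)*(12 + g) = 2*g*(12 + g))
v = 1/1387 (v = 1/(2*(-22)*(12 - 22) + (397 + 550)) = 1/(2*(-22)*(-10) + 947) = 1/(440 + 947) = 1/1387 ≈ 0.00072098)
v*((-1 - 1*2)*4) = ((-1 - 1*2)*4)/1387 = ((-1 - 2)*4)/1387 = (-3*4)/1387 = (1/1387)*(-12) = -12/1387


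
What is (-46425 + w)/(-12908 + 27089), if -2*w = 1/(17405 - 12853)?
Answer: -422653201/129103824 ≈ -3.2737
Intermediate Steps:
w = -1/9104 (w = -1/(2*(17405 - 12853)) = -1/2/4552 = -1/2*1/4552 = -1/9104 ≈ -0.00010984)
(-46425 + w)/(-12908 + 27089) = (-46425 - 1/9104)/(-12908 + 27089) = -422653201/9104/14181 = -422653201/9104*1/14181 = -422653201/129103824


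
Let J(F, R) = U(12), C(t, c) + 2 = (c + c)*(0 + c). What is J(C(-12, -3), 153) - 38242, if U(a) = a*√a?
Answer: -38242 + 24*√3 ≈ -38200.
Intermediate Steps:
C(t, c) = -2 + 2*c² (C(t, c) = -2 + (c + c)*(0 + c) = -2 + (2*c)*c = -2 + 2*c²)
U(a) = a^(3/2)
J(F, R) = 24*√3 (J(F, R) = 12^(3/2) = 24*√3)
J(C(-12, -3), 153) - 38242 = 24*√3 - 38242 = -38242 + 24*√3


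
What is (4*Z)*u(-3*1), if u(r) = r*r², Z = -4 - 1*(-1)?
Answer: 324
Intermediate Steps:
Z = -3 (Z = -4 + 1 = -3)
u(r) = r³
(4*Z)*u(-3*1) = (4*(-3))*(-3*1)³ = -12*(-3)³ = -12*(-27) = 324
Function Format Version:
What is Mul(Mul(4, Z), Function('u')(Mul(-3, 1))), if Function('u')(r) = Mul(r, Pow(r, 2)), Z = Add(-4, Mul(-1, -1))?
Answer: 324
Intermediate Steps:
Z = -3 (Z = Add(-4, 1) = -3)
Function('u')(r) = Pow(r, 3)
Mul(Mul(4, Z), Function('u')(Mul(-3, 1))) = Mul(Mul(4, -3), Pow(Mul(-3, 1), 3)) = Mul(-12, Pow(-3, 3)) = Mul(-12, -27) = 324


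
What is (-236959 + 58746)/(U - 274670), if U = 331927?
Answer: -178213/57257 ≈ -3.1125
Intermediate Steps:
(-236959 + 58746)/(U - 274670) = (-236959 + 58746)/(331927 - 274670) = -178213/57257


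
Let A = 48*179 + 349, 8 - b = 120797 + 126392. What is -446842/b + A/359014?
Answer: 14784779919/8067403594 ≈ 1.8327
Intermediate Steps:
b = -247181 (b = 8 - (120797 + 126392) = 8 - 1*247189 = 8 - 247189 = -247181)
A = 8941 (A = 8592 + 349 = 8941)
-446842/b + A/359014 = -446842/(-247181) + 8941/359014 = -446842*(-1/247181) + 8941*(1/359014) = 40622/22471 + 8941/359014 = 14784779919/8067403594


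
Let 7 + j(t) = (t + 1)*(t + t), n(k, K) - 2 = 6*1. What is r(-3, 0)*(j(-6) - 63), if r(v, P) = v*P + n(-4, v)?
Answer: -80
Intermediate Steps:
n(k, K) = 8 (n(k, K) = 2 + 6*1 = 2 + 6 = 8)
r(v, P) = 8 + P*v (r(v, P) = v*P + 8 = P*v + 8 = 8 + P*v)
j(t) = -7 + 2*t*(1 + t) (j(t) = -7 + (t + 1)*(t + t) = -7 + (1 + t)*(2*t) = -7 + 2*t*(1 + t))
r(-3, 0)*(j(-6) - 63) = (8 + 0*(-3))*((-7 + 2*(-6) + 2*(-6)²) - 63) = (8 + 0)*((-7 - 12 + 2*36) - 63) = 8*((-7 - 12 + 72) - 63) = 8*(53 - 63) = 8*(-10) = -80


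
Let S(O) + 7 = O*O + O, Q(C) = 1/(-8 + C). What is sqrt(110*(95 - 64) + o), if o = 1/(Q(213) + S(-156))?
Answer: 7*sqrt(1708941930428010)/4955466 ≈ 58.395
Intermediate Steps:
S(O) = -7 + O + O**2 (S(O) = -7 + (O*O + O) = -7 + (O**2 + O) = -7 + (O + O**2) = -7 + O + O**2)
o = 205/4955466 (o = 1/(1/(-8 + 213) + (-7 - 156 + (-156)**2)) = 1/(1/205 + (-7 - 156 + 24336)) = 1/(1/205 + 24173) = 1/(4955466/205) = 205/4955466 ≈ 4.1368e-5)
sqrt(110*(95 - 64) + o) = sqrt(110*(95 - 64) + 205/4955466) = sqrt(110*31 + 205/4955466) = sqrt(3410 + 205/4955466) = sqrt(16898139265/4955466) = 7*sqrt(1708941930428010)/4955466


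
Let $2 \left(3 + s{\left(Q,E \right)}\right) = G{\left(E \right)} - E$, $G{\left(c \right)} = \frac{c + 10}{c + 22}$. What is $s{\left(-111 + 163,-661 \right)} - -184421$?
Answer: $\frac{39351539}{213} \approx 1.8475 \cdot 10^{5}$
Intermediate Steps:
$G{\left(c \right)} = \frac{10 + c}{22 + c}$
$s{\left(Q,E \right)} = -3 - \frac{E}{2} + \frac{10 + E}{2 \left(22 + E\right)}$ ($s{\left(Q,E \right)} = -3 + \frac{\frac{10 + E}{22 + E} - E}{2} = -3 + \frac{- E + \frac{10 + E}{22 + E}}{2} = -3 - \left(\frac{E}{2} - \frac{10 + E}{2 \left(22 + E\right)}\right) = -3 - \frac{E}{2} + \frac{10 + E}{2 \left(22 + E\right)}$)
$s{\left(-111 + 163,-661 \right)} - -184421 = \frac{-122 - \left(-661\right)^{2} - -17847}{2 \left(22 - 661\right)} - -184421 = \frac{-122 - 436921 + 17847}{2 \left(-639\right)} + 184421 = \frac{1}{2} \left(- \frac{1}{639}\right) \left(-122 - 436921 + 17847\right) + 184421 = \frac{1}{2} \left(- \frac{1}{639}\right) \left(-419196\right) + 184421 = \frac{69866}{213} + 184421 = \frac{39351539}{213}$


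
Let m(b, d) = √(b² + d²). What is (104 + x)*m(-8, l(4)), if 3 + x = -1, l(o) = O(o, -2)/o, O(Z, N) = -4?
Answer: 100*√65 ≈ 806.23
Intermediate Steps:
l(o) = -4/o
x = -4 (x = -3 - 1 = -4)
(104 + x)*m(-8, l(4)) = (104 - 4)*√((-8)² + (-4/4)²) = 100*√(64 + (-4*¼)²) = 100*√(64 + (-1)²) = 100*√(64 + 1) = 100*√65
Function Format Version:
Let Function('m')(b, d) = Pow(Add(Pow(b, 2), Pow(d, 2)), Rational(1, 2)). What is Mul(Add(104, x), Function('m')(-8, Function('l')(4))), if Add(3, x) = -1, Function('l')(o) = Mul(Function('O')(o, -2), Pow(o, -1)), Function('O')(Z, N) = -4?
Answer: Mul(100, Pow(65, Rational(1, 2))) ≈ 806.23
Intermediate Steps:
Function('l')(o) = Mul(-4, Pow(o, -1))
x = -4 (x = Add(-3, -1) = -4)
Mul(Add(104, x), Function('m')(-8, Function('l')(4))) = Mul(Add(104, -4), Pow(Add(Pow(-8, 2), Pow(Mul(-4, Pow(4, -1)), 2)), Rational(1, 2))) = Mul(100, Pow(Add(64, Pow(Mul(-4, Rational(1, 4)), 2)), Rational(1, 2))) = Mul(100, Pow(Add(64, Pow(-1, 2)), Rational(1, 2))) = Mul(100, Pow(Add(64, 1), Rational(1, 2))) = Mul(100, Pow(65, Rational(1, 2)))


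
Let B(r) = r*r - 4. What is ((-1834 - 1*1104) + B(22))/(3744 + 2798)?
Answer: -1229/3271 ≈ -0.37573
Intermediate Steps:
B(r) = -4 + r**2 (B(r) = r**2 - 4 = -4 + r**2)
((-1834 - 1*1104) + B(22))/(3744 + 2798) = ((-1834 - 1*1104) + (-4 + 22**2))/(3744 + 2798) = ((-1834 - 1104) + (-4 + 484))/6542 = (-2938 + 480)*(1/6542) = -2458*1/6542 = -1229/3271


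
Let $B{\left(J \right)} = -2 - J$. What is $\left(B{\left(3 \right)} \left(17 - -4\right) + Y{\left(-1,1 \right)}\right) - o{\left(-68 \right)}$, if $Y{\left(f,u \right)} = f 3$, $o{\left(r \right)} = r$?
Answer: $-40$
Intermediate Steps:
$Y{\left(f,u \right)} = 3 f$
$\left(B{\left(3 \right)} \left(17 - -4\right) + Y{\left(-1,1 \right)}\right) - o{\left(-68 \right)} = \left(\left(-2 - 3\right) \left(17 - -4\right) + 3 \left(-1\right)\right) - -68 = \left(\left(-2 - 3\right) \left(17 + 4\right) - 3\right) + 68 = \left(\left(-5\right) 21 - 3\right) + 68 = \left(-105 - 3\right) + 68 = -108 + 68 = -40$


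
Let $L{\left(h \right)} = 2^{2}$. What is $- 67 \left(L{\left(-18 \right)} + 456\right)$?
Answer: $-30820$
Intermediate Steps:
$L{\left(h \right)} = 4$
$- 67 \left(L{\left(-18 \right)} + 456\right) = - 67 \left(4 + 456\right) = \left(-67\right) 460 = -30820$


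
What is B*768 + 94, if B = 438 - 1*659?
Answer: -169634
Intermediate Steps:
B = -221 (B = 438 - 659 = -221)
B*768 + 94 = -221*768 + 94 = -169728 + 94 = -169634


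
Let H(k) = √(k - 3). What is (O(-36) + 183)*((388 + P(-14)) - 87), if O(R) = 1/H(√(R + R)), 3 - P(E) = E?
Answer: 58194 + 106*√3/√(-1 + 2*I*√2) ≈ 58255.0 - 86.549*I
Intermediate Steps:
P(E) = 3 - E
H(k) = √(-3 + k)
O(R) = (-3 + √2*√R)^(-½) (O(R) = 1/(√(-3 + √(R + R))) = 1/(√(-3 + √(2*R))) = 1/(√(-3 + √2*√R)) = (-3 + √2*√R)^(-½))
(O(-36) + 183)*((388 + P(-14)) - 87) = ((-3 + √2*√(-36))^(-½) + 183)*((388 + (3 - 1*(-14))) - 87) = ((-3 + √2*(6*I))^(-½) + 183)*((388 + (3 + 14)) - 87) = ((-3 + 6*I*√2)^(-½) + 183)*((388 + 17) - 87) = (183 + (-3 + 6*I*√2)^(-½))*(405 - 87) = (183 + (-3 + 6*I*√2)^(-½))*318 = 58194 + 318/√(-3 + 6*I*√2)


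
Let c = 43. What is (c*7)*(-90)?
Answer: -27090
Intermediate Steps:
(c*7)*(-90) = (43*7)*(-90) = 301*(-90) = -27090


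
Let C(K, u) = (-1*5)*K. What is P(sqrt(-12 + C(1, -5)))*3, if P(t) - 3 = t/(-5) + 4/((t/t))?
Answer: 21 - 3*I*sqrt(17)/5 ≈ 21.0 - 2.4739*I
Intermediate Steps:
C(K, u) = -5*K
P(t) = 7 - t/5 (P(t) = 3 + (t/(-5) + 4/((t/t))) = 3 + (t*(-1/5) + 4/1) = 3 + (-t/5 + 4*1) = 3 + (-t/5 + 4) = 3 + (4 - t/5) = 7 - t/5)
P(sqrt(-12 + C(1, -5)))*3 = (7 - sqrt(-12 - 5*1)/5)*3 = (7 - sqrt(-12 - 5)/5)*3 = (7 - I*sqrt(17)/5)*3 = 21 - 3*I*sqrt(17)/5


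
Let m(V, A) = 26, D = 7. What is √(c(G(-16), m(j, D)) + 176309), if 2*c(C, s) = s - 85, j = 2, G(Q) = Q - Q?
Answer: √705118/2 ≈ 419.86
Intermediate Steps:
G(Q) = 0
c(C, s) = -85/2 + s/2 (c(C, s) = (s - 85)/2 = (-85 + s)/2 = -85/2 + s/2)
√(c(G(-16), m(j, D)) + 176309) = √((-85/2 + (½)*26) + 176309) = √((-85/2 + 13) + 176309) = √(-59/2 + 176309) = √(352559/2) = √705118/2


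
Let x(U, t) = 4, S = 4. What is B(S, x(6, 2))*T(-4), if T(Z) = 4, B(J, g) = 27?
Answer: 108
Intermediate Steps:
B(S, x(6, 2))*T(-4) = 27*4 = 108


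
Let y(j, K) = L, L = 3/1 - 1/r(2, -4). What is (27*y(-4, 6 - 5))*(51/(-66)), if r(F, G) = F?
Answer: -2295/44 ≈ -52.159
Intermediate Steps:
L = 5/2 (L = 3/1 - 1/2 = 3*1 - 1*½ = 3 - ½ = 5/2 ≈ 2.5000)
y(j, K) = 5/2
(27*y(-4, 6 - 5))*(51/(-66)) = (27*(5/2))*(51/(-66)) = 135*(51*(-1/66))/2 = (135/2)*(-17/22) = -2295/44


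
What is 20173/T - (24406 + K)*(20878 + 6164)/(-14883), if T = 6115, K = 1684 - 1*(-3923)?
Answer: 1654434946183/30336515 ≈ 54536.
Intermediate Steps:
K = 5607 (K = 1684 + 3923 = 5607)
20173/T - (24406 + K)*(20878 + 6164)/(-14883) = 20173/6115 - (24406 + 5607)*(20878 + 6164)/(-14883) = 20173*(1/6115) - 30013*27042*(-1/14883) = 20173/6115 - 1*811611546*(-1/14883) = 20173/6115 - 811611546*(-1/14883) = 20173/6115 + 270537182/4961 = 1654434946183/30336515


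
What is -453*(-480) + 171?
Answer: 217611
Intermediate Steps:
-453*(-480) + 171 = 217440 + 171 = 217611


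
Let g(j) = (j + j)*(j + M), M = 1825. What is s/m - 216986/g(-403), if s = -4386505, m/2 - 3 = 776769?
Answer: -43429781947/16486726776 ≈ -2.6342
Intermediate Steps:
m = 1553544 (m = 6 + 2*776769 = 6 + 1553538 = 1553544)
g(j) = 2*j*(1825 + j) (g(j) = (j + j)*(j + 1825) = (2*j)*(1825 + j) = 2*j*(1825 + j))
s/m - 216986/g(-403) = -4386505/1553544 - 216986*(-1/(806*(1825 - 403))) = -4386505*1/1553544 - 216986/(2*(-403)*1422) = -4386505/1553544 - 216986/(-1146132) = -4386505/1553544 - 216986*(-1/1146132) = -4386505/1553544 + 108493/573066 = -43429781947/16486726776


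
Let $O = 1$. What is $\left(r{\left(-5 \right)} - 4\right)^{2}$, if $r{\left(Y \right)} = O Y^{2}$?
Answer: $441$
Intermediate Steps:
$r{\left(Y \right)} = Y^{2}$ ($r{\left(Y \right)} = 1 Y^{2} = Y^{2}$)
$\left(r{\left(-5 \right)} - 4\right)^{2} = \left(\left(-5\right)^{2} - 4\right)^{2} = \left(25 - 4\right)^{2} = 21^{2} = 441$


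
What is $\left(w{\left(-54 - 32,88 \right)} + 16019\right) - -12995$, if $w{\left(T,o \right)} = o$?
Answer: $29102$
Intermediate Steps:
$\left(w{\left(-54 - 32,88 \right)} + 16019\right) - -12995 = \left(88 + 16019\right) - -12995 = 16107 + 12995 = 29102$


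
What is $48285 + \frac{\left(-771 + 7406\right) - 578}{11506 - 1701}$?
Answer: $\frac{473440482}{9805} \approx 48286.0$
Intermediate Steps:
$48285 + \frac{\left(-771 + 7406\right) - 578}{11506 - 1701} = 48285 + \frac{6635 - 578}{9805} = 48285 + 6057 \cdot \frac{1}{9805} = 48285 + \frac{6057}{9805} = \frac{473440482}{9805}$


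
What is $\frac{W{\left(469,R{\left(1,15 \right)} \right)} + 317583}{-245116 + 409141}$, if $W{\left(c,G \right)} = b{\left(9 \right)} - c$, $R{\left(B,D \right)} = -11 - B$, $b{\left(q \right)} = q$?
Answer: $\frac{317123}{164025} \approx 1.9334$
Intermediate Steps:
$W{\left(c,G \right)} = 9 - c$
$\frac{W{\left(469,R{\left(1,15 \right)} \right)} + 317583}{-245116 + 409141} = \frac{\left(9 - 469\right) + 317583}{-245116 + 409141} = \frac{\left(9 - 469\right) + 317583}{164025} = \left(-460 + 317583\right) \frac{1}{164025} = 317123 \cdot \frac{1}{164025} = \frac{317123}{164025}$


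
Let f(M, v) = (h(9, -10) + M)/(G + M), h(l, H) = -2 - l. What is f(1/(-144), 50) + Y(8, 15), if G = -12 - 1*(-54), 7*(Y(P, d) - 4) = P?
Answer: 206597/42329 ≈ 4.8807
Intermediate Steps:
Y(P, d) = 4 + P/7
G = 42 (G = -12 + 54 = 42)
f(M, v) = (-11 + M)/(42 + M) (f(M, v) = ((-2 - 1*9) + M)/(42 + M) = ((-2 - 9) + M)/(42 + M) = (-11 + M)/(42 + M))
f(1/(-144), 50) + Y(8, 15) = (-11 + 1/(-144))/(42 + 1/(-144)) + (4 + (1/7)*8) = (-11 - 1/144)/(42 - 1/144) + (4 + 8/7) = -1585/144/(6047/144) + 36/7 = (144/6047)*(-1585/144) + 36/7 = -1585/6047 + 36/7 = 206597/42329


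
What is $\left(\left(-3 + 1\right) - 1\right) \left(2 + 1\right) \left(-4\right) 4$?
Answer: $144$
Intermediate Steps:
$\left(\left(-3 + 1\right) - 1\right) \left(2 + 1\right) \left(-4\right) 4 = \left(-2 - 1\right) 3 \left(-4\right) 4 = \left(-3\right) \left(-12\right) 4 = 36 \cdot 4 = 144$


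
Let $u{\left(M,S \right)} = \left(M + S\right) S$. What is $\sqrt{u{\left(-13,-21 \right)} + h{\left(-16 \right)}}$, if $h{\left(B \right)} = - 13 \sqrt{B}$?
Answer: $\sqrt{714 - 52 i} \approx 26.738 - 0.97238 i$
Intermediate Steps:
$u{\left(M,S \right)} = S \left(M + S\right)$
$\sqrt{u{\left(-13,-21 \right)} + h{\left(-16 \right)}} = \sqrt{- 21 \left(-13 - 21\right) - 13 \sqrt{-16}} = \sqrt{\left(-21\right) \left(-34\right) - 13 \cdot 4 i} = \sqrt{714 - 52 i}$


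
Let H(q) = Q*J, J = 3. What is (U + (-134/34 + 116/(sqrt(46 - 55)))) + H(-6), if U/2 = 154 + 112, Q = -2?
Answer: 8875/17 - 116*I/3 ≈ 522.06 - 38.667*I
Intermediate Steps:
H(q) = -6 (H(q) = -2*3 = -6)
U = 532 (U = 2*(154 + 112) = 2*266 = 532)
(U + (-134/34 + 116/(sqrt(46 - 55)))) + H(-6) = (532 + (-134/34 + 116/(sqrt(46 - 55)))) - 6 = (532 + (-134*1/34 + 116/(sqrt(-9)))) - 6 = (532 + (-67/17 + 116/((3*I)))) - 6 = (532 + (-67/17 + 116*(-I/3))) - 6 = (532 + (-67/17 - 116*I/3)) - 6 = (8977/17 - 116*I/3) - 6 = 8875/17 - 116*I/3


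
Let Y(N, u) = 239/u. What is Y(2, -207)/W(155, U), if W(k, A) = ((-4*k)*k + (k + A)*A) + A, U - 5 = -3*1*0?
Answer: 239/19726065 ≈ 1.2116e-5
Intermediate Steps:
U = 5 (U = 5 - 3*1*0 = 5 - 3*0 = 5 + 0 = 5)
W(k, A) = A - 4*k² + A*(A + k) (W(k, A) = (-4*k² + (A + k)*A) + A = (-4*k² + A*(A + k)) + A = A - 4*k² + A*(A + k))
Y(2, -207)/W(155, U) = (239/(-207))/(5 + 5² - 4*155² + 5*155) = (239*(-1/207))/(5 + 25 - 4*24025 + 775) = -239/(207*(5 + 25 - 96100 + 775)) = -239/207/(-95295) = -239/207*(-1/95295) = 239/19726065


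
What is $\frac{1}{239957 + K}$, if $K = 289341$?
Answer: $\frac{1}{529298} \approx 1.8893 \cdot 10^{-6}$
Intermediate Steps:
$\frac{1}{239957 + K} = \frac{1}{239957 + 289341} = \frac{1}{529298}$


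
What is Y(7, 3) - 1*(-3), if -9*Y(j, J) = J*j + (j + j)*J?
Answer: -4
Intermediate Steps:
Y(j, J) = -J*j/3 (Y(j, J) = -(J*j + (j + j)*J)/9 = -(J*j + (2*j)*J)/9 = -(J*j + 2*J*j)/9 = -J*j/3)
Y(7, 3) - 1*(-3) = -1/3*3*7 - 1*(-3) = -7 + 3 = -4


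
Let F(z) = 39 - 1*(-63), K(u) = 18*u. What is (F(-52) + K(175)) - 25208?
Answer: -21956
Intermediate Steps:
F(z) = 102 (F(z) = 39 + 63 = 102)
(F(-52) + K(175)) - 25208 = (102 + 18*175) - 25208 = (102 + 3150) - 25208 = 3252 - 25208 = -21956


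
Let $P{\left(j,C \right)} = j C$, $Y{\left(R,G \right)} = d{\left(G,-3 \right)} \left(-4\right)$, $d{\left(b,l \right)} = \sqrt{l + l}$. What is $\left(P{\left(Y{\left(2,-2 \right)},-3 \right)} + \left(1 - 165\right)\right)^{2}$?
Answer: $26032 - 3936 i \sqrt{6} \approx 26032.0 - 9641.2 i$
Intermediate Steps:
$d{\left(b,l \right)} = \sqrt{2} \sqrt{l}$ ($d{\left(b,l \right)} = \sqrt{2 l} = \sqrt{2} \sqrt{l}$)
$Y{\left(R,G \right)} = - 4 i \sqrt{6}$ ($Y{\left(R,G \right)} = \sqrt{2} \sqrt{-3} \left(-4\right) = \sqrt{2} i \sqrt{3} \left(-4\right) = i \sqrt{6} \left(-4\right) = - 4 i \sqrt{6}$)
$P{\left(j,C \right)} = C j$
$\left(P{\left(Y{\left(2,-2 \right)},-3 \right)} + \left(1 - 165\right)\right)^{2} = \left(- 3 \left(- 4 i \sqrt{6}\right) + \left(1 - 165\right)\right)^{2} = \left(12 i \sqrt{6} + \left(1 - 165\right)\right)^{2} = \left(12 i \sqrt{6} - 164\right)^{2} = \left(-164 + 12 i \sqrt{6}\right)^{2}$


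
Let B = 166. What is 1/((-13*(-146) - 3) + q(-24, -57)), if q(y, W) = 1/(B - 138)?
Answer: 28/53061 ≈ 0.00052769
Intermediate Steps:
q(y, W) = 1/28 (q(y, W) = 1/(166 - 138) = 1/28)
1/((-13*(-146) - 3) + q(-24, -57)) = 1/((-13*(-146) - 3) + 1/28) = 1/((1898 - 3) + 1/28) = 1/(1895 + 1/28) = 1/(53061/28) = 28/53061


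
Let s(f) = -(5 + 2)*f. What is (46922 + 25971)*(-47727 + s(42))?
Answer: -3500394753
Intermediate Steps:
s(f) = -7*f
(46922 + 25971)*(-47727 + s(42)) = (46922 + 25971)*(-47727 - 7*42) = 72893*(-47727 - 294) = 72893*(-48021) = -3500394753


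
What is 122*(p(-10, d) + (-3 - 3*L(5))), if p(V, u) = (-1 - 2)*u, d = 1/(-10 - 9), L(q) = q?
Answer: -41358/19 ≈ -2176.7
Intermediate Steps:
d = -1/19 (d = 1/(-19) = -1/19 ≈ -0.052632)
p(V, u) = -3*u
122*(p(-10, d) + (-3 - 3*L(5))) = 122*(-3*(-1/19) + (-3 - 3*5)) = 122*(3/19 + (-3 - 15)) = 122*(3/19 - 18) = 122*(-339/19) = -41358/19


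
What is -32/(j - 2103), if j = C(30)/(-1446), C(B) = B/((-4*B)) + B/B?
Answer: 61696/4054585 ≈ 0.015216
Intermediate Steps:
C(B) = 3/4 (C(B) = B*(-1/(4*B)) + 1 = -1/4 + 1 = 3/4)
j = -1/1928 (j = (3/4)/(-1446) = (3/4)*(-1/1446) = -1/1928 ≈ -0.00051867)
-32/(j - 2103) = -32/(-1/1928 - 2103) = -32/(-4054585/1928) = -32*(-1928/4054585) = 61696/4054585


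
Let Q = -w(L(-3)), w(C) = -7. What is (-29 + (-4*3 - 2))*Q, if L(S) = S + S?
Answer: -301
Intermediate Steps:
L(S) = 2*S
Q = 7 (Q = -1*(-7) = 7)
(-29 + (-4*3 - 2))*Q = (-29 + (-4*3 - 2))*7 = (-29 + (-12 - 2))*7 = (-29 - 14)*7 = -43*7 = -301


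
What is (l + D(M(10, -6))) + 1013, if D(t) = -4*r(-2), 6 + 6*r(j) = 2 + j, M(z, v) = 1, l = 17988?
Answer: 19005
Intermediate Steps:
r(j) = -2/3 + j/6 (r(j) = -1 + (2 + j)/6 = -1 + (1/3 + j/6) = -2/3 + j/6)
D(t) = 4 (D(t) = -4*(-2/3 + (1/6)*(-2)) = -4*(-2/3 - 1/3) = -4*(-1) = 4)
(l + D(M(10, -6))) + 1013 = (17988 + 4) + 1013 = 17992 + 1013 = 19005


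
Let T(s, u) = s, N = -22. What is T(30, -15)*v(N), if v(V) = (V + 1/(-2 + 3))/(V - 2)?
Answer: 105/4 ≈ 26.250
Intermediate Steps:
v(V) = (1 + V)/(-2 + V) (v(V) = (V + 1/1)/(-2 + V) = (V + 1)/(-2 + V) = (1 + V)/(-2 + V))
T(30, -15)*v(N) = 30*((1 - 22)/(-2 - 22)) = 30*(-21/(-24)) = 30*(-1/24*(-21)) = 30*(7/8) = 105/4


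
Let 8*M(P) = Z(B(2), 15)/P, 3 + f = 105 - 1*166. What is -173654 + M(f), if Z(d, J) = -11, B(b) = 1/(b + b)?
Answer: -88910837/512 ≈ -1.7365e+5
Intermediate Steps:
B(b) = 1/(2*b)
f = -64 (f = -3 + (105 - 1*166) = -3 + (105 - 166) = -3 - 61 = -64)
M(P) = -11/(8*P) (M(P) = (-11/P)/8 = -11/(8*P))
-173654 + M(f) = -173654 - 11/8/(-64) = -173654 - 11/8*(-1/64) = -173654 + 11/512 = -88910837/512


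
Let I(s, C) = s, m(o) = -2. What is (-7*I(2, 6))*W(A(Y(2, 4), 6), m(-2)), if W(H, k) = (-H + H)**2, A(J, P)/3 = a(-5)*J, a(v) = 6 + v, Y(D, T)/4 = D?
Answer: 0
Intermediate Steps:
Y(D, T) = 4*D
A(J, P) = 3*J (A(J, P) = 3*((6 - 5)*J) = 3*(1*J) = 3*J)
W(H, k) = 0 (W(H, k) = 0**2 = 0)
(-7*I(2, 6))*W(A(Y(2, 4), 6), m(-2)) = -7*2*0 = -14*0 = 0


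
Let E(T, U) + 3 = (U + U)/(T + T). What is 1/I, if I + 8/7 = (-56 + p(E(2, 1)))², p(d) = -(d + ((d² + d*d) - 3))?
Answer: 7/27775 ≈ 0.00025203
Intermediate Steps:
E(T, U) = -3 + U/T (E(T, U) = -3 + (U + U)/(T + T) = -3 + (2*U)/((2*T)) = -3 + (2*U)*(1/(2*T)) = -3 + U/T)
p(d) = 3 - d - 2*d² (p(d) = -(d + ((d² + d²) - 3)) = -(d + (2*d² - 3)) = -(d + (-3 + 2*d²)) = -(-3 + d + 2*d²) = 3 - d - 2*d²)
I = 27775/7 (I = -8/7 + (-56 + (3 - (-3 + 1/2) - 2*(-3 + 1/2)²))² = -8/7 + (-56 + (3 - (-3 + 1*(½)) - 2*(-3 + 1*(½))²))² = -8/7 + (-56 + (3 - (-3 + ½) - 2*(-3 + ½)²))² = -8/7 + (-56 + (3 - 1*(-5/2) - 2*(-5/2)²))² = -8/7 + (-56 + (3 + 5/2 - 2*25/4))² = -8/7 + (-56 + (3 + 5/2 - 25/2))² = -8/7 + (-56 - 7)² = -8/7 + (-63)² = -8/7 + 3969 = 27775/7 ≈ 3967.9)
1/I = 1/(27775/7) = 7/27775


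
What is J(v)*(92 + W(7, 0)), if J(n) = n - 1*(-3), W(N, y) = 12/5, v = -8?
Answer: -472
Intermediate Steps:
W(N, y) = 12/5 (W(N, y) = 12*(⅕) = 12/5)
J(n) = 3 + n (J(n) = n + 3 = 3 + n)
J(v)*(92 + W(7, 0)) = (3 - 8)*(92 + 12/5) = -5*472/5 = -472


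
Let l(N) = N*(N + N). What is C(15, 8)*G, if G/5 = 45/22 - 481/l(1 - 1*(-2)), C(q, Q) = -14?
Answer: 171010/99 ≈ 1727.4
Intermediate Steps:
l(N) = 2*N² (l(N) = N*(2*N) = 2*N²)
G = -12215/99 (G = 5*(45/22 - 481*1/(2*(1 - 1*(-2))²)) = 5*(45*(1/22) - 481*1/(2*(1 + 2)²)) = 5*(45/22 - 481/(2*3²)) = 5*(45/22 - 481/(2*9)) = 5*(45/22 - 481/18) = 5*(-2443/99) = -12215/99 ≈ -123.38)
C(15, 8)*G = -14*(-12215/99) = 171010/99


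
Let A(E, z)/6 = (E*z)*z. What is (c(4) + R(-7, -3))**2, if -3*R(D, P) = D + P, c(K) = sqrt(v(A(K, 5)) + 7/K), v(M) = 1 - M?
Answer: -21101/36 + 10*I*sqrt(2389)/3 ≈ -586.14 + 162.92*I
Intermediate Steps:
A(E, z) = 6*E*z**2 (A(E, z) = 6*((E*z)*z) = 6*(E*z**2) = 6*E*z**2)
c(K) = sqrt(1 - 150*K + 7/K) (c(K) = sqrt((1 - 6*K*5**2) + 7/K) = sqrt((1 - 6*K*25) + 7/K) = sqrt((1 - 150*K) + 7/K) = sqrt(1 - 150*K + 7/K))
R(D, P) = -D/3 - P/3 (R(D, P) = -(D + P)/3 = -D/3 - P/3)
(c(4) + R(-7, -3))**2 = (sqrt(1 - 150*4 + 7/4) + (-1/3*(-7) - 1/3*(-3)))**2 = (sqrt(1 - 600 + 7*(1/4)) + (7/3 + 1))**2 = (sqrt(1 - 600 + 7/4) + 10/3)**2 = (sqrt(-2389/4) + 10/3)**2 = (I*sqrt(2389)/2 + 10/3)**2 = (10/3 + I*sqrt(2389)/2)**2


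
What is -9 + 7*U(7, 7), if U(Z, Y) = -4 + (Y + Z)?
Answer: 61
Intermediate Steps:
U(Z, Y) = -4 + Y + Z
-9 + 7*U(7, 7) = -9 + 7*(-4 + 7 + 7) = -9 + 7*10 = -9 + 70 = 61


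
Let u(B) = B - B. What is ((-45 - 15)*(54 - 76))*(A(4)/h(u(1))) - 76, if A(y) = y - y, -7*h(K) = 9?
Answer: -76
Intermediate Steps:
u(B) = 0
h(K) = -9/7 (h(K) = -⅐*9 = -9/7)
A(y) = 0
((-45 - 15)*(54 - 76))*(A(4)/h(u(1))) - 76 = ((-45 - 15)*(54 - 76))*(0/(-9/7)) - 76 = (-60*(-22))*(0*(-7/9)) - 76 = 1320*0 - 76 = 0 - 76 = -76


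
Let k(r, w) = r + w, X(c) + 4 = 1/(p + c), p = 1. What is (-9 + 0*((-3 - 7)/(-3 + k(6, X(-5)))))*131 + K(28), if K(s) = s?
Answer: -1151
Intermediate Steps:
X(c) = -4 + 1/(1 + c)
(-9 + 0*((-3 - 7)/(-3 + k(6, X(-5)))))*131 + K(28) = (-9 + 0*((-3 - 7)/(-3 + (6 + (-3 - 4*(-5))/(1 - 5)))))*131 + 28 = (-9 + 0*(-10/(-3 + (6 + (-3 + 20)/(-4)))))*131 + 28 = (-9 + 0*(-10/(-3 + (6 - 1/4*17))))*131 + 28 = (-9 + 0*(-10/(-3 + (6 - 17/4))))*131 + 28 = (-9 + 0*(-10/(-3 + 7/4)))*131 + 28 = (-9 + 0*(-10/(-5/4)))*131 + 28 = (-9 + 0*(-10*(-4/5)))*131 + 28 = (-9 + 0*8)*131 + 28 = (-9 + 0)*131 + 28 = -9*131 + 28 = -1179 + 28 = -1151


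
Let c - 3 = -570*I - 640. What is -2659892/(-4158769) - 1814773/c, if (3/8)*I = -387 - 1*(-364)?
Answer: -7455926221321/142741428387 ≈ -52.234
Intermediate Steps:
I = -184/3 (I = 8*(-387 - 1*(-364))/3 = 8*(-387 + 364)/3 = (8/3)*(-23) = -184/3 ≈ -61.333)
c = 34323 (c = 3 + (-570*(-184/3) - 640) = 3 + (34960 - 640) = 3 + 34320 = 34323)
-2659892/(-4158769) - 1814773/c = -2659892/(-4158769) - 1814773/34323 = -2659892*(-1/4158769) - 1814773*1/34323 = 2659892/4158769 - 1814773/34323 = -7455926221321/142741428387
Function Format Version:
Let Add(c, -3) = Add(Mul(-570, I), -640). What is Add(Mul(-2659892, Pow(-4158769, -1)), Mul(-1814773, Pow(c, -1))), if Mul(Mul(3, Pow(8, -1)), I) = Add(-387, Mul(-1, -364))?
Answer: Rational(-7455926221321, 142741428387) ≈ -52.234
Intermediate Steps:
I = Rational(-184, 3) (I = Mul(Rational(8, 3), Add(-387, Mul(-1, -364))) = Mul(Rational(8, 3), Add(-387, 364)) = Mul(Rational(8, 3), -23) = Rational(-184, 3) ≈ -61.333)
c = 34323 (c = Add(3, Add(Mul(-570, Rational(-184, 3)), -640)) = Add(3, Add(34960, -640)) = Add(3, 34320) = 34323)
Add(Mul(-2659892, Pow(-4158769, -1)), Mul(-1814773, Pow(c, -1))) = Add(Mul(-2659892, Pow(-4158769, -1)), Mul(-1814773, Pow(34323, -1))) = Add(Mul(-2659892, Rational(-1, 4158769)), Mul(-1814773, Rational(1, 34323))) = Add(Rational(2659892, 4158769), Rational(-1814773, 34323)) = Rational(-7455926221321, 142741428387)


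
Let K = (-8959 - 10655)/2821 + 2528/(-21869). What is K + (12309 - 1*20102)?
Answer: -68743617873/8813207 ≈ -7800.1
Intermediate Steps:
K = -62295722/8813207 (K = -19614*1/2821 + 2528*(-1/21869) = -2802/403 - 2528/21869 = -62295722/8813207 ≈ -7.0685)
K + (12309 - 1*20102) = -62295722/8813207 + (12309 - 1*20102) = -62295722/8813207 + (12309 - 20102) = -62295722/8813207 - 7793 = -68743617873/8813207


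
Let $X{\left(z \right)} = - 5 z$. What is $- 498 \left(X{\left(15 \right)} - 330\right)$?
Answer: $201690$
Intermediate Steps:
$- 498 \left(X{\left(15 \right)} - 330\right) = - 498 \left(\left(-5\right) 15 - 330\right) = - 498 \left(-75 - 330\right) = \left(-498\right) \left(-405\right) = 201690$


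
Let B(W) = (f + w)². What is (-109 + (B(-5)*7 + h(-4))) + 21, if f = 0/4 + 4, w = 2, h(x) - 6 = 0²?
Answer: 170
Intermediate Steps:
h(x) = 6 (h(x) = 6 + 0² = 6 + 0 = 6)
f = 4 (f = 0*(¼) + 4 = 0 + 4 = 4)
B(W) = 36 (B(W) = (4 + 2)² = 6² = 36)
(-109 + (B(-5)*7 + h(-4))) + 21 = (-109 + (36*7 + 6)) + 21 = (-109 + (252 + 6)) + 21 = (-109 + 258) + 21 = 149 + 21 = 170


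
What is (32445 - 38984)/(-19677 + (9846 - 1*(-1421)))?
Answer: 6539/8410 ≈ 0.77753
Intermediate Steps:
(32445 - 38984)/(-19677 + (9846 - 1*(-1421))) = -6539/(-19677 + (9846 + 1421)) = -6539/(-19677 + 11267) = -6539/(-8410) = -6539*(-1/8410) = 6539/8410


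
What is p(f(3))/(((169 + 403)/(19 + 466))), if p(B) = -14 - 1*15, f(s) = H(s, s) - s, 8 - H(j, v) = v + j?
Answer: -14065/572 ≈ -24.589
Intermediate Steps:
H(j, v) = 8 - j - v (H(j, v) = 8 - (v + j) = 8 - (j + v) = 8 + (-j - v) = 8 - j - v)
f(s) = 8 - 3*s (f(s) = (8 - s - s) - s = (8 - 2*s) - s = 8 - 3*s)
p(B) = -29 (p(B) = -14 - 15 = -29)
p(f(3))/(((169 + 403)/(19 + 466))) = -29*(19 + 466)/(169 + 403) = -29/(572/485) = -29/(572*(1/485)) = -29/572/485 = -29*485/572 = -14065/572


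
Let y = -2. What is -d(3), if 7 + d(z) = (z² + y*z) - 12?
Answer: 16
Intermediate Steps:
d(z) = -19 + z² - 2*z (d(z) = -7 + ((z² - 2*z) - 12) = -7 + (-12 + z² - 2*z) = -19 + z² - 2*z)
-d(3) = -(-19 + 3² - 2*3) = -(-19 + 9 - 6) = -1*(-16) = 16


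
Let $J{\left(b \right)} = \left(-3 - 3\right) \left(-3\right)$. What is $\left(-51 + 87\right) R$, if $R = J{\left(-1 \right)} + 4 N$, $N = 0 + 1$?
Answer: $792$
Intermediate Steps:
$N = 1$
$J{\left(b \right)} = 18$ ($J{\left(b \right)} = \left(-6\right) \left(-3\right) = 18$)
$R = 22$ ($R = 18 + 4 \cdot 1 = 18 + 4 = 22$)
$\left(-51 + 87\right) R = \left(-51 + 87\right) 22 = 36 \cdot 22 = 792$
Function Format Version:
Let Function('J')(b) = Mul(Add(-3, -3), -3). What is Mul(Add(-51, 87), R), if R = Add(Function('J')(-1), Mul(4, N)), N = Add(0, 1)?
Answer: 792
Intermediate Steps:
N = 1
Function('J')(b) = 18 (Function('J')(b) = Mul(-6, -3) = 18)
R = 22 (R = Add(18, Mul(4, 1)) = Add(18, 4) = 22)
Mul(Add(-51, 87), R) = Mul(Add(-51, 87), 22) = Mul(36, 22) = 792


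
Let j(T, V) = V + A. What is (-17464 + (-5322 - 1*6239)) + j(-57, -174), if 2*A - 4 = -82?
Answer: -29238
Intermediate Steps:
A = -39 (A = 2 + (½)*(-82) = 2 - 41 = -39)
j(T, V) = -39 + V (j(T, V) = V - 39 = -39 + V)
(-17464 + (-5322 - 1*6239)) + j(-57, -174) = (-17464 + (-5322 - 1*6239)) + (-39 - 174) = (-17464 + (-5322 - 6239)) - 213 = (-17464 - 11561) - 213 = -29025 - 213 = -29238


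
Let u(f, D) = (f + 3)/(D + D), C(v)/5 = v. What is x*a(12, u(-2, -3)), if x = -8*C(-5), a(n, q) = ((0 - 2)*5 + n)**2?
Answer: 800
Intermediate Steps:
C(v) = 5*v
u(f, D) = (3 + f)/(2*D) (u(f, D) = (3 + f)/((2*D)) = (3 + f)*(1/(2*D)) = (3 + f)/(2*D))
a(n, q) = (-10 + n)**2 (a(n, q) = (-2*5 + n)**2 = (-10 + n)**2)
x = 200 (x = -40*(-5) = -8*(-25) = 200)
x*a(12, u(-2, -3)) = 200*(-10 + 12)**2 = 200*2**2 = 200*4 = 800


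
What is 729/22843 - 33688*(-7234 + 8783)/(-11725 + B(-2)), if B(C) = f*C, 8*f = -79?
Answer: 4768072893373/1069532103 ≈ 4458.1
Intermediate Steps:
f = -79/8 (f = (⅛)*(-79) = -79/8 ≈ -9.8750)
B(C) = -79*C/8
729/22843 - 33688*(-7234 + 8783)/(-11725 + B(-2)) = 729/22843 - 33688*(-7234 + 8783)/(-11725 - 79/8*(-2)) = 729*(1/22843) - 33688*1549/(-11725 + 79/4) = 729/22843 - 33688/((-46821/4*1/1549)) = 729/22843 - 33688/(-46821/6196) = 729/22843 - 33688*(-6196/46821) = 729/22843 + 208730848/46821 = 4768072893373/1069532103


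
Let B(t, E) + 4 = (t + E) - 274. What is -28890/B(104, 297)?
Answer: -9630/41 ≈ -234.88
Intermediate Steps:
B(t, E) = -278 + E + t (B(t, E) = -4 + ((t + E) - 274) = -4 + ((E + t) - 274) = -4 + (-274 + E + t) = -278 + E + t)
-28890/B(104, 297) = -28890/(-278 + 297 + 104) = -28890/123 = -28890*1/123 = -9630/41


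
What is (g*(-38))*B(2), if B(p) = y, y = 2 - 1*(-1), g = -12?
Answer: 1368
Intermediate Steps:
y = 3 (y = 2 + 1 = 3)
B(p) = 3
(g*(-38))*B(2) = -12*(-38)*3 = 456*3 = 1368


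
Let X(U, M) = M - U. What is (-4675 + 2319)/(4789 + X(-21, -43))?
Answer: -2356/4767 ≈ -0.49423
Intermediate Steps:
(-4675 + 2319)/(4789 + X(-21, -43)) = (-4675 + 2319)/(4789 + (-43 - 1*(-21))) = -2356/(4789 + (-43 + 21)) = -2356/(4789 - 22) = -2356/4767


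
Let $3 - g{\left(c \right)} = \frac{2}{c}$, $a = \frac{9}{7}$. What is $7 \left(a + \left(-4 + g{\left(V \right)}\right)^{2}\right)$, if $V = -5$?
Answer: $\frac{288}{25} \approx 11.52$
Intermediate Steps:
$a = \frac{9}{7}$ ($a = 9 \cdot \frac{1}{7} = \frac{9}{7} \approx 1.2857$)
$g{\left(c \right)} = 3 - \frac{2}{c}$
$7 \left(a + \left(-4 + g{\left(V \right)}\right)^{2}\right) = 7 \left(\frac{9}{7} + \left(-4 + \left(3 - \frac{2}{-5}\right)\right)^{2}\right) = 7 \left(\frac{9}{7} + \left(-4 + \left(3 - - \frac{2}{5}\right)\right)^{2}\right) = 7 \left(\frac{9}{7} + \left(-4 + \left(3 + \frac{2}{5}\right)\right)^{2}\right) = 7 \left(\frac{9}{7} + \left(-4 + \frac{17}{5}\right)^{2}\right) = 7 \left(\frac{9}{7} + \left(- \frac{3}{5}\right)^{2}\right) = 7 \left(\frac{9}{7} + \frac{9}{25}\right) = 7 \cdot \frac{288}{175} = \frac{288}{25}$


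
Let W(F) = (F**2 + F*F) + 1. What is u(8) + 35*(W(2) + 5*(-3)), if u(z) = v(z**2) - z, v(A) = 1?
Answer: -217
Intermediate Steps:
W(F) = 1 + 2*F**2 (W(F) = (F**2 + F**2) + 1 = 2*F**2 + 1 = 1 + 2*F**2)
u(z) = 1 - z
u(8) + 35*(W(2) + 5*(-3)) = (1 - 1*8) + 35*((1 + 2*2**2) + 5*(-3)) = (1 - 8) + 35*((1 + 2*4) - 15) = -7 + 35*((1 + 8) - 15) = -7 + 35*(9 - 15) = -7 + 35*(-6) = -7 - 210 = -217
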